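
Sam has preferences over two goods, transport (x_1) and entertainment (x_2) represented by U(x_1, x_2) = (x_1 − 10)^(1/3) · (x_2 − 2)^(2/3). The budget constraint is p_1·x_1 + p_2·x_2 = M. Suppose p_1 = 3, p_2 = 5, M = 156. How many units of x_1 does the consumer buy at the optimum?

x_1* = 22.8889

After buying the subsistence bundle (10, 2), a share 1/3 of the remaining income goes to x_1: x_1* = 10 + 1/3·(M − 10p_1 − 2p_2)/p_1.
Discretionary income = 156 − 10·3 − 2·5 = 116; x_1* = 10 + 1/3·116/3 = 22.8889.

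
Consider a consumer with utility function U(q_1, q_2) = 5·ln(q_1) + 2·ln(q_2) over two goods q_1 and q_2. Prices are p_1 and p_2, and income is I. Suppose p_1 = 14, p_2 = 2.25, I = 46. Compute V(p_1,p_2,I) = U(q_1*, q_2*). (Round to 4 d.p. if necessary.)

Demand: q_1*(p_1,p_2,I) = 5/7·I/p_1 and q_2* = 2/7·I/p_2.
At p_1=14, p_2=2.25, I=46: q_1* = 5/7·46/14 = 2.3469, q_2* = 5.8413.
Utility at the optimum: U(2.3469, 5.8413) = 7.7955.

V = 7.7955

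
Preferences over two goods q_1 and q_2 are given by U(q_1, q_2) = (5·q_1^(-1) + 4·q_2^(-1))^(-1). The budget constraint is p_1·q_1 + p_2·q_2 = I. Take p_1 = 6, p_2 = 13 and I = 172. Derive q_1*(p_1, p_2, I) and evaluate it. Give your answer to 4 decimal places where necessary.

q_1* = 12.3747

With the ratio pinned down, the budget gives q_1* = I/(p_1 + p_2·(q_2/q_1)) and q_2* = (q_2/q_1)·q_1*.
Numerically q_2/q_1 = 0.607644, so q_1* = 172/(6 + 13·0.607644) = 12.3747.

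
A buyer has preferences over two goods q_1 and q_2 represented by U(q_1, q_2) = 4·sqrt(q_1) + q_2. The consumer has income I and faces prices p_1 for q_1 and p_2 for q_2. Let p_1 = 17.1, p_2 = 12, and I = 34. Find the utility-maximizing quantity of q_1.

q_1* = 1.9698

MU_q_1 = 2/√q_1, MU_q_2 = 1. Tangency: 2/√q_1 = p_1/p_2.
Solve: √q_1 = 2·p_2/p_1, so q_1*(p_1,p_2) = (2·p_2/p_1)², and q_2* = (I − p_1·q_1*)/p_2.
Plugging in: q_1* = (2·12/17.1)² = 1.9698.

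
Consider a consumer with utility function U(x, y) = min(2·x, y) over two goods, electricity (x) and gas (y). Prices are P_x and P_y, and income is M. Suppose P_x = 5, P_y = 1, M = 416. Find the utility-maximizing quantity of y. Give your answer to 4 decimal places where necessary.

Leontief preferences: the optimum is at the kink where x/1 = y/2, i.e. y = 2·x.
Budget: P_x·x + P_y·2·x = M, so (P_x + 2·P_y)·x = M.
Demand: x*(P_x,P_y,M) = M/(P_x + 2·P_y), y* = 2·M/(P_x + 2·P_y).
Here 5 + 2·1 = 7, giving y* = 118.8571.

y* = 118.8571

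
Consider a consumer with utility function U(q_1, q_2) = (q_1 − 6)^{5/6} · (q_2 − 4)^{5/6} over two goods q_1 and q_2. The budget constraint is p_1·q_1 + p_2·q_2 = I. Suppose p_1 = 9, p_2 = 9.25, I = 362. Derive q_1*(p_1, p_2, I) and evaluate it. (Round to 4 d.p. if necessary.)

After buying the subsistence bundle (6, 4), a share 0.5 of the remaining income goes to q_1: q_1* = 6 + 0.5·(I − 6p_1 − 4p_2)/p_1.
Discretionary income = 362 − 6·9 − 4·9.25 = 271; q_1* = 6 + 0.5·271/9 = 21.0556.

q_1* = 21.0556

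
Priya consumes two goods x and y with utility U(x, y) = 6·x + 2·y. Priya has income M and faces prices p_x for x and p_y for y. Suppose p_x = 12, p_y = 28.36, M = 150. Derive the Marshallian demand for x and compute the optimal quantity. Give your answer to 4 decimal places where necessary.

x* = 12.5

Linear utility — the consumer picks whichever good has higher MU/price: 6/12 = 0.5 vs 2/28.36 = 0.0705.
x gives more utility per dollar, so spend all income on x: x* = M/p_x, y* = 0.
Numerically: x* = 12.5, y* = 0.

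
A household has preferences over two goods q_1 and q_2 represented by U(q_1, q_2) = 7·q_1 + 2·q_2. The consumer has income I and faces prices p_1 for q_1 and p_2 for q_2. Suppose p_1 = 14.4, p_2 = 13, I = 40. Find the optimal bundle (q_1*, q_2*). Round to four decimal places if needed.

q_1* = 2.7778, q_2* = 0

q_1 gives more utility per dollar, so spend all income on q_1: q_1* = I/p_1, q_2* = 0.
Numerically: q_1* = 2.7778, q_2* = 0.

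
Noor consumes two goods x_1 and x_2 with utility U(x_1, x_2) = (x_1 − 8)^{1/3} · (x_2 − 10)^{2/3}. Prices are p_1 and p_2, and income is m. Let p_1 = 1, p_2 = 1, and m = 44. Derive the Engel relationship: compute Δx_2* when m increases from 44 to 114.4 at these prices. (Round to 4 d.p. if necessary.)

This is Cobb-Douglas in (x_1−8, x_2−10): tangency gives 1/3·p_2·(x_2−10) = 2/3·p_1·(x_1−8).
Substituting into the budget: x_1* = 8 + 1/3·(m − 8·p_1 − 10·p_2)/p_1, and x_2* = 10 + 2/3·(…)/p_2.
Discretionary income = 44 − 8·1 − 10·1 = 26; x_2* = 10 + 2/3·26/1 = 27.3333.
At m' = 114.4: x_2* = 74.2667. Change: 74.2667 − 27.3333 = 46.9333.

Δx_2* = 46.9333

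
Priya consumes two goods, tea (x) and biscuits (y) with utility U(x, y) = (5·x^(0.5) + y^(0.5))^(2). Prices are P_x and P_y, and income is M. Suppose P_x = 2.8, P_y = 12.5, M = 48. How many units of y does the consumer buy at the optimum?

MRS = MU_x/MU_y = 5·(y/x)^(0.5). Set equal to P_x/P_y.
Hence y/x = ((1/5)·P_x/P_y)^(1/(0.5)), i.e. raised to the 2 power.
Substitute y = (y/x)·x into the budget: x* = M/(P_x + P_y·(y/x)).
Numerically y/x = 0.002007, so x* = 48/(2.8 + 12.5·0.002007) = 16.9906 and y* = 0.002007·16.9906 = 0.0341.

y* = 0.0341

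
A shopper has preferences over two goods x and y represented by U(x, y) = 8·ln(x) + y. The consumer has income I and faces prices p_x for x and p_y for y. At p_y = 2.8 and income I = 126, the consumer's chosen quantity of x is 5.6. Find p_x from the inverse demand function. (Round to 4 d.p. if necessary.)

p_x = 4

MU_x = 8/x, MU_y = 1. Tangency: 8/x = p_x/p_y.
So x*(p_x,p_y) = 8·p_y/p_x, independent of income; and y* = (I − 8·p_y)/p_y.
Set x* = 5.6 in the demand function and solve for p_x: p_x = 4.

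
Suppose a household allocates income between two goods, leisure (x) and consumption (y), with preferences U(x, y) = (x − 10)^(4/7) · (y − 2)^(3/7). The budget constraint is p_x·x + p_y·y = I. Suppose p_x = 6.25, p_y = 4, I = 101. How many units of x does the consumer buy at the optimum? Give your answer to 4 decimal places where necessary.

Substituting into the budget: x* = 10 + 4/7·(I − 10·p_x − 2·p_y)/p_x, and y* = 2 + 3/7·(…)/p_y.
Discretionary income = 101 − 10·6.25 − 2·4 = 30.5; x* = 10 + 4/7·30.5/6.25 = 12.7886.

x* = 12.7886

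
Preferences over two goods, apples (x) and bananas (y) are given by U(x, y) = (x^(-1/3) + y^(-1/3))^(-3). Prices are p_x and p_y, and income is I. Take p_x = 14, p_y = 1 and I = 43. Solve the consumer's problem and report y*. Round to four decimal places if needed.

y* = 14.6541

From the CES first-order condition, (y/x)^(4/3) = p_x/p_y.
Solve for the ratio: y/x = [p_x/p_y]^(0.75).
With the ratio pinned down, the budget gives x* = I/(p_x + p_y·(y/x)) and y* = (y/x)·x*.
Numerically y/x = 7.237624, so x* = 43/(14 + 1·7.237624) = 2.0247 and y* = 7.237624·2.0247 = 14.6541.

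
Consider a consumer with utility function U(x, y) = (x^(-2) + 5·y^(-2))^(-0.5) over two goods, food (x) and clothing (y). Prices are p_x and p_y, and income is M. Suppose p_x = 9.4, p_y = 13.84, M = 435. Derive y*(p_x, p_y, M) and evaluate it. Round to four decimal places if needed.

y* = 21.6485

MRS = MU_x/MU_y = (1/5)·(y/x)^(3). Set equal to p_x/p_y.
Hence y/x = (5·p_x/p_y)^(1/(3)), i.e. raised to the 1/3 power.
With the ratio pinned down, the budget gives x* = M/(p_x + p_y·(y/x)) and y* = (y/x)·x*.
Numerically y/x = 1.503098, so x* = 435/(9.4 + 13.84·1.503098) = 14.4026 and y* = 1.503098·14.4026 = 21.6485.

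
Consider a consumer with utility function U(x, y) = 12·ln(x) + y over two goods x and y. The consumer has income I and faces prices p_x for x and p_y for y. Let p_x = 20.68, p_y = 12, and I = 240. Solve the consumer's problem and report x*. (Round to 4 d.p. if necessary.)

x* = 6.9632

Set MRS = p_x/p_y: (12/x)/1 = p_x/p_y.
So x*(p_x,p_y) = 12·p_y/p_x, independent of income; and y* = (I − 12·p_y)/p_y.
At the given prices: x* = 12·12/20.68 = 6.9632.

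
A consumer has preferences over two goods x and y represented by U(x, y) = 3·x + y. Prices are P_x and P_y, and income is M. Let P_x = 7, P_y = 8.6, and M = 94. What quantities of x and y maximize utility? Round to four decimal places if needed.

Perfect substitutes: compare marginal utility per dollar. 3/P_x vs 1/P_y → 0.4286 vs 0.1163.
x gives more utility per dollar, so spend all income on x: x* = M/P_x, y* = 0.
Numerically: x* = 13.4286, y* = 0.

x* = 13.4286, y* = 0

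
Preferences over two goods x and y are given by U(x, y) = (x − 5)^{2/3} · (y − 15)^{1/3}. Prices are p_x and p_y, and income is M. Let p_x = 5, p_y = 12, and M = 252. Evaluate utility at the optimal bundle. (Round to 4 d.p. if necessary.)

Let x' = x−5, y' = y−15. MRS = 2·y'/x' = p_x/p_y.
After buying the subsistence bundle (5, 15), a share 2/3 of the remaining income goes to x: x* = 5 + 2/3·(M − 5p_x − 15p_y)/p_x.
Discretionary income = 252 − 5·5 − 15·12 = 47; x* = 5 + 2/3·47/5 = 11.2667; y* = 15 + 1/3·47/12 = 16.3056.
Utility at the optimum: U(11.2667, 16.3056) = 3.715.

V = 3.715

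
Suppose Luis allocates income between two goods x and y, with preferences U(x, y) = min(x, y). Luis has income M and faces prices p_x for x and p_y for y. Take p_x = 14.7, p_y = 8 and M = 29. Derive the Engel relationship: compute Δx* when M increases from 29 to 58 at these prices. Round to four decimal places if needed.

Δx* = 1.2775

With perfect complements, no substitution: consume in ratio x:y = 1:1.
Budget: p_x·x + p_y·x = M, so (p_x + p_y)·x = M.
Demand: x*(p_x,p_y,M) = M/(p_x + p_y), y* = M/(p_x + p_y).
Here 14.7 + 8 = 22.7, giving x* = 1.2775.
At M' = 58: x* = 2.5551. Change: 2.5551 − 1.2775 = 1.2775.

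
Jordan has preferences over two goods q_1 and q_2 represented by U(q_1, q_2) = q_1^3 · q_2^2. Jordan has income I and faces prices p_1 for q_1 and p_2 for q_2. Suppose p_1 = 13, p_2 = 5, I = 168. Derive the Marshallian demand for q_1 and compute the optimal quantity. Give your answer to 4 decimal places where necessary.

q_1* = 7.7538

Tangency: MRS = (3/2)·q_2/q_1 = p_1/p_2.
So 3·p_2·q_2 = 2·p_1·q_1; combined with the budget, a share 0.6 of income goes to q_1.
Demand: q_1*(p_1,p_2,I) = 0.6·I/p_1 and q_2* = 0.4·I/p_2.
At p_1=13, p_2=5, I=168: q_1* = 0.6·168/13 = 7.7538.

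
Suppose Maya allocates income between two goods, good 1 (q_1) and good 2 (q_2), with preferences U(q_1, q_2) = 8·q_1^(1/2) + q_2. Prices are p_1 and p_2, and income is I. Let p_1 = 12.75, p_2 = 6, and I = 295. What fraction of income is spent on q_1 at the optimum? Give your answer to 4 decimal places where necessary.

share on q_1 = 0.1531

Utility is quasi-linear in q_2; the FOC for q_1 is 4/√q_1 = p_1/p_2.
Solve: √q_1 = 4·p_2/p_1, so q_1*(p_1,p_2) = (4·p_2/p_1)², and q_2* = (I − p_1·q_1*)/p_2.
Plugging in: q_1* = (4·6/12.75)² = 3.5433, q_2* = 41.6373.
Expenditure on q_1: 12.75·3.5433 = 45.1765; share = 0.1531.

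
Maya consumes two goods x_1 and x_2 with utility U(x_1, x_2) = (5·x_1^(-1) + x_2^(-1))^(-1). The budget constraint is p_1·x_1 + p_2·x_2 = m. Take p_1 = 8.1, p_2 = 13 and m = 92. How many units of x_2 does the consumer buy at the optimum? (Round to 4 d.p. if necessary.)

x_2* = 2.5594

MU_x_1 ∝ 5·x_1^(-2), MU_x_2 ∝ x_2^(-2), so MRS = 5·(x_2/x_1)^(2) = p_1/p_2.
Hence x_2/x_1 = ((1/5)·p_1/p_2)^(1/(2)), i.e. raised to the 0.5 power.
Substitute x_2 = (x_2/x_1)·x_1 into the budget: x_1* = m/(p_1 + p_2·(x_2/x_1)).
Numerically x_2/x_1 = 0.353009, so x_1* = 92/(8.1 + 13·0.353009) = 7.2503 and x_2* = 0.353009·7.2503 = 2.5594.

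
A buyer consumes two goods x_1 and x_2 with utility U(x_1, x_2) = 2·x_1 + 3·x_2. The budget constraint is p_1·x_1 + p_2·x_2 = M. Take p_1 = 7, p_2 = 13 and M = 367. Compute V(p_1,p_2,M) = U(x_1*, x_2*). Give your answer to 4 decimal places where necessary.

Perfect substitutes: compare marginal utility per dollar. 2/p_1 vs 3/p_2 → 0.2857 vs 0.2308.
x_1 gives more utility per dollar, so spend all income on x_1: x_1* = M/p_1, x_2* = 0.
Numerically: x_1* = 52.4286, x_2* = 0.
Utility at the optimum: U(52.4286, 0) = 104.8571.

V = 104.8571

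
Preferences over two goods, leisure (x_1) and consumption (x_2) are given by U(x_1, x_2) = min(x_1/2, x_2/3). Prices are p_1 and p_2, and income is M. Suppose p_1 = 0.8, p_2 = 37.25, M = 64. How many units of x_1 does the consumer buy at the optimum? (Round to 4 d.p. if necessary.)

Demand: x_1*(p_1,p_2,M) = 2·M/(2·p_1 + 3·p_2), x_2* = 3·M/(2·p_1 + 3·p_2).
Here 2·0.8 + 3·37.25 = 113.35, giving x_1* = 1.1292.

x_1* = 1.1292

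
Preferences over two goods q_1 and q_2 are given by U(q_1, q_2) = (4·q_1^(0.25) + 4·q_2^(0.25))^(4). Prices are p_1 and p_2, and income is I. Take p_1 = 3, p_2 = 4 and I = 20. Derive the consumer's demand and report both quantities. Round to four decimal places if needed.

q_1* = 3.493, q_2* = 2.3802

With the ratio pinned down, the budget gives q_1* = I/(p_1 + p_2·(q_2/q_1)) and q_2* = (q_2/q_1)·q_1*.
Numerically q_2/q_1 = 0.68142, so q_1* = 20/(3 + 4·0.68142) = 3.493 and q_2* = 0.68142·3.493 = 2.3802.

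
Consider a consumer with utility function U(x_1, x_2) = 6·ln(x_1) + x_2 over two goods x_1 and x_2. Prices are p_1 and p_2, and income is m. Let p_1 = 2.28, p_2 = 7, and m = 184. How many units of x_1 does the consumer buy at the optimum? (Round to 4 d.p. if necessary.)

x_1* = 18.4211

So x_1*(p_1,p_2) = 6·p_2/p_1, independent of income; and x_2* = (m − 6·p_2)/p_2.
At the given prices: x_1* = 6·7/2.28 = 18.4211.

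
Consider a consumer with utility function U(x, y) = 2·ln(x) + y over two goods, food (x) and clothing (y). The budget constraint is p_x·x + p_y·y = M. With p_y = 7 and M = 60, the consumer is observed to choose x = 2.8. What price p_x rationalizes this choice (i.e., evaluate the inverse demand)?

MU_x = 2/x, MU_y = 1. Tangency: 2/x = p_x/p_y.
So x*(p_x,p_y) = 2·p_y/p_x, independent of income; and y* = (M − 2·p_y)/p_y.
Set x* = 2.8 in the demand function and solve for p_x: p_x = 5.

p_x = 5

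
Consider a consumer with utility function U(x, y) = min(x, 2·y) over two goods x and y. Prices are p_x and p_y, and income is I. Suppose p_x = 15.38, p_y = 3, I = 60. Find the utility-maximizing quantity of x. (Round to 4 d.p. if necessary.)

x* = 3.5545

Demand: x*(p_x,p_y,I) = 2·I/(2·p_x + p_y), y* = I/(2·p_x + p_y).
Here 2·15.38 + 3 = 33.76, giving x* = 3.5545.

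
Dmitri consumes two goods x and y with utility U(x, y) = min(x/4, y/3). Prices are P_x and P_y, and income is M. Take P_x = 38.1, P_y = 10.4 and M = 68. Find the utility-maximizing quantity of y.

y* = 1.1111

Leontief preferences: the optimum is at the kink where x/4 = y/3, i.e. y = (3/4)·x.
Budget: P_x·x + P_y·(3/4)·x = M, so (4·P_x + 3·P_y)·x = 4·M.
Demand: x*(P_x,P_y,M) = 4·M/(4·P_x + 3·P_y), y* = 3·M/(4·P_x + 3·P_y).
Here 4·38.1 + 3·10.4 = 183.6, giving y* = 1.1111.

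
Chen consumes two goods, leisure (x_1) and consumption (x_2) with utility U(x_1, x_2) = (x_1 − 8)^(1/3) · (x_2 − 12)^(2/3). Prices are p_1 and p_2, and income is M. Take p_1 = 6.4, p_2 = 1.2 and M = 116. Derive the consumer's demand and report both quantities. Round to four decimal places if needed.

x_1* = 10.625, x_2* = 40

Let x_1' = x_1−8, x_2' = x_2−12. MRS = (1/2)·x_2'/x_1' = p_1/p_2.
After buying the subsistence bundle (8, 12), a share 1/3 of the remaining income goes to x_1: x_1* = 8 + 1/3·(M − 8p_1 − 12p_2)/p_1.
Discretionary income = 116 − 8·6.4 − 12·1.2 = 50.4; x_1* = 8 + 1/3·50.4/6.4 = 10.625; x_2* = 12 + 2/3·50.4/1.2 = 40.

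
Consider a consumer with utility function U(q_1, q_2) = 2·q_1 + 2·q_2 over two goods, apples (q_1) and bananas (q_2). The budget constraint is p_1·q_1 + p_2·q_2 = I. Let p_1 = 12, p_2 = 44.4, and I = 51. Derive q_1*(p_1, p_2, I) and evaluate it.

Perfect substitutes: compare marginal utility per dollar. 2/p_1 vs 2/p_2 → 0.1667 vs 0.045.
q_1 gives more utility per dollar, so spend all income on q_1: q_1* = I/p_1, q_2* = 0.
Numerically: q_1* = 4.25, q_2* = 0.

q_1* = 4.25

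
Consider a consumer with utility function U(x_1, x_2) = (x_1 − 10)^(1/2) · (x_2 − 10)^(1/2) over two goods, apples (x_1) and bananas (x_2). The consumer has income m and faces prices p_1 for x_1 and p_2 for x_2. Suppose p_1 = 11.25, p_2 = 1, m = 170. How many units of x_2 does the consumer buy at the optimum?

After buying the subsistence bundle (10, 10), a share 0.5 of the remaining income goes to x_1: x_1* = 10 + 0.5·(m − 10p_1 − 10p_2)/p_1.
Discretionary income = 170 − 10·11.25 − 10·1 = 47.5; x_2* = 10 + 0.5·47.5/1 = 33.75.

x_2* = 33.75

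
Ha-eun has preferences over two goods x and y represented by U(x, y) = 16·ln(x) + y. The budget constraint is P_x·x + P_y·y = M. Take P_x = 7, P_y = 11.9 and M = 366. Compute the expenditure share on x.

MU_x = 16/x, MU_y = 1. Tangency: 16/x = P_x/P_y.
So x*(P_x,P_y) = 16·P_y/P_x, independent of income; and y* = (M − 16·P_y)/P_y.
At the given prices: x* = 16·11.9/7 = 27.2, and y* = 14.7563.
Expenditure on x: 7·27.2 = 190.4; share = 0.5202.

share on x = 0.5202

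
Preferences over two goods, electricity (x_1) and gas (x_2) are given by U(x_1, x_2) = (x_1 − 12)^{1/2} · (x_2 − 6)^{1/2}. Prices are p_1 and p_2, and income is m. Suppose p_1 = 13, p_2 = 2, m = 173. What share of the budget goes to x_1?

After buying the subsistence bundle (12, 6), a share 0.5 of the remaining income goes to x_1: x_1* = 12 + 0.5·(m − 12p_1 − 6p_2)/p_1.
Discretionary income = 173 − 12·13 − 6·2 = 5; x_1* = 12 + 0.5·5/13 = 12.1923; x_2* = 6 + 0.5·5/2 = 7.25.
Expenditure on x_1: 13·12.1923 = 158.5; share = 0.9162.

share on x_1 = 0.9162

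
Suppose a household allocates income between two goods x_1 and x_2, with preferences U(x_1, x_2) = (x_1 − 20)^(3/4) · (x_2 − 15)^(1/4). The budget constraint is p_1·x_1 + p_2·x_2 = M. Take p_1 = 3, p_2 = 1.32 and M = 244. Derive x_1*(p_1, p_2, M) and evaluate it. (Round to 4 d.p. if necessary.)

x_1* = 61.05

Let x_1' = x_1−20, x_2' = x_2−15. MRS = 3·x_2'/x_1' = p_1/p_2.
After buying the subsistence bundle (20, 15), a share 0.75 of the remaining income goes to x_1: x_1* = 20 + 0.75·(M − 20p_1 − 15p_2)/p_1.
Discretionary income = 244 − 20·3 − 15·1.32 = 164.2; x_1* = 20 + 0.75·164.2/3 = 61.05.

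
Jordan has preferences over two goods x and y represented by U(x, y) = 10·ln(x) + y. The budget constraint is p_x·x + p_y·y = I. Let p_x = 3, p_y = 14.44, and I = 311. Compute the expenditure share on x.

share on x = 0.4643

Set MRS = p_x/p_y: (10/x)/1 = p_x/p_y.
So x*(p_x,p_y) = 10·p_y/p_x, independent of income; and y* = (I − 10·p_y)/p_y.
At the given prices: x* = 10·14.44/3 = 48.1333, and y* = 11.5374.
Expenditure on x: 3·48.1333 = 144.4; share = 0.4643.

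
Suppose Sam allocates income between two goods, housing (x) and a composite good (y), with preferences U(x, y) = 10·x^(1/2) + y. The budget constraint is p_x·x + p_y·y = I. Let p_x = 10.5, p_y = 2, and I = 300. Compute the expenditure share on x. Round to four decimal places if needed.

MU_x = 5/√x, MU_y = 1. Tangency: 5/√x = p_x/p_y.
Solve: √x = 5·p_y/p_x, so x*(p_x,p_y) = (5·p_y/p_x)², and y* = (I − p_x·x*)/p_y.
Plugging in: x* = (5·2/10.5)² = 0.907, y* = 145.2381.
Expenditure on x: 10.5·0.907 = 9.5238; share = 0.0317.

share on x = 0.0317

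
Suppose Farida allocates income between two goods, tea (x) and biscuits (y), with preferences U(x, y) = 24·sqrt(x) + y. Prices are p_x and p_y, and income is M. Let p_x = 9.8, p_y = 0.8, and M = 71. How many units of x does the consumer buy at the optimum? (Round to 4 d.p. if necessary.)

MU_x = 12/√x, MU_y = 1. Tangency: 12/√x = p_x/p_y.
Thus x* = (12·p_y/p_x)² — independent of M — with the rest of income spent on y.
Plugging in: x* = (12·0.8/9.8)² = 0.9596.

x* = 0.9596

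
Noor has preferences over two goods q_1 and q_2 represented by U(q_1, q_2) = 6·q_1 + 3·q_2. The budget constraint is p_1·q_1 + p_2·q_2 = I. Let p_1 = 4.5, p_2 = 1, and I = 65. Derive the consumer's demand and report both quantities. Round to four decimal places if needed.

Perfect substitutes: compare marginal utility per dollar. 6/p_1 vs 3/p_2 → 1.3333 vs 3.
q_2 gives more utility per dollar, so spend all income on q_2: q_2* = I/p_2, q_1* = 0.
Numerically: q_1* = 0, q_2* = 65.

q_1* = 0, q_2* = 65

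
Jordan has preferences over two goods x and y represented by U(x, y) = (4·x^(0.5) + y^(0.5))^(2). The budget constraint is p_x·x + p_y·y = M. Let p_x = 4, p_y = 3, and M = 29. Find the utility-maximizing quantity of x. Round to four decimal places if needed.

x* = 6.6923

MRS = MU_x/MU_y = 4·(y/x)^(0.5). Set equal to p_x/p_y.
Solve for the ratio: y/x = [(1/4)·p_x/p_y]^(2).
With the ratio pinned down, the budget gives x* = M/(p_x + p_y·(y/x)) and y* = (y/x)·x*.
Numerically y/x = 0.111111, so x* = 29/(4 + 3·0.111111) = 6.6923.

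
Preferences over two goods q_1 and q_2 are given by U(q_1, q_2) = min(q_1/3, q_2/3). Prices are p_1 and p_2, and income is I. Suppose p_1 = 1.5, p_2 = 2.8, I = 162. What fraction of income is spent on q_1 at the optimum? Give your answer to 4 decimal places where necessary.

share on q_1 = 0.3488

With perfect complements, no substitution: consume in ratio q_1:q_2 = 3:3.
Budget: p_1·q_1 + p_2·q_1 = I, so (3·p_1 + 3·p_2)·q_1 = 3·I.
Demand: q_1*(p_1,p_2,I) = 3·I/(3·p_1 + 3·p_2), q_2* = 3·I/(3·p_1 + 3·p_2).
Here 3·1.5 + 3·2.8 = 12.9, giving q_1* = 37.6744 and q_2* = 37.6744.
Expenditure on q_1: 1.5·37.6744 = 56.5116; share = 0.3488.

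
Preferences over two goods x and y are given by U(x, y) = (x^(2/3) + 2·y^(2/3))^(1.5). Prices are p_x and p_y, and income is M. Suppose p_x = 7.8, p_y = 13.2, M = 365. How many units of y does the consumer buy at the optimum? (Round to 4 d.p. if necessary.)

y* = 20.3621

MU_x ∝ x^(-1/3), MU_y ∝ 2·y^(-1/3), so MRS = (1/2)·(y/x)^(1/3) = p_x/p_y.
Hence y/x = (2·p_x/p_y)^(1/(1/3)), i.e. raised to the 3 power.
With the ratio pinned down, the budget gives x* = M/(p_x + p_y·(y/x)) and y* = (y/x)·x*.
Numerically y/x = 1.650639, so x* = 365/(7.8 + 13.2·1.650639) = 12.3359 and y* = 1.650639·12.3359 = 20.3621.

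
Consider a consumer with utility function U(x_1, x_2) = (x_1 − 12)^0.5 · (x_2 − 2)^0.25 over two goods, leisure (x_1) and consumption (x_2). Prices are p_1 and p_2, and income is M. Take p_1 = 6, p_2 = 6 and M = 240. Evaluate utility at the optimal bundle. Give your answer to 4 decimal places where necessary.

V = 7.1434

Substituting into the budget: x_1* = 12 + 2/3·(M − 12·p_1 − 2·p_2)/p_1, and x_2* = 2 + 1/3·(…)/p_2.
Discretionary income = 240 − 12·6 − 2·6 = 156; x_1* = 12 + 2/3·156/6 = 29.3333; x_2* = 2 + 1/3·156/6 = 10.6667.
Utility at the optimum: U(29.3333, 10.6667) = 7.1434.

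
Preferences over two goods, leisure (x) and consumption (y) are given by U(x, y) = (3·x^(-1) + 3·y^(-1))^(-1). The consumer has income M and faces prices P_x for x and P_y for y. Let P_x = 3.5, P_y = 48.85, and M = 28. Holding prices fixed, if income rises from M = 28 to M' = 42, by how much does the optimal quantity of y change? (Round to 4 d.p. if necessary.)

MU_x ∝ 3·x^(-2), MU_y ∝ 3·y^(-2), so MRS = (y/x)^(2) = P_x/P_y.
Solve for the ratio: y/x = [P_x/P_y]^(0.5).
Substitute y = (y/x)·x into the budget: x* = M/(P_x + P_y·(y/x)).
Numerically y/x = 0.267671, so x* = 28/(3.5 + 48.85·0.267671) = 1.6892 and y* = 0.267671·1.6892 = 0.4522.
At M' = 42: y* = 0.6782. Change: 0.6782 − 0.4522 = 0.2261.

Δy* = 0.2261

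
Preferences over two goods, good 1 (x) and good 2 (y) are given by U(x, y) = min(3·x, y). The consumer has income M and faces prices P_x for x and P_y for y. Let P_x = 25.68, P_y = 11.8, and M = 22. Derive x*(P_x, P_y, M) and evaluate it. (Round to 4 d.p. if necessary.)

Demand: x*(P_x,P_y,M) = M/(P_x + 3·P_y), y* = 3·M/(P_x + 3·P_y).
Here 25.68 + 3·11.8 = 61.08, giving x* = 0.3602.

x* = 0.3602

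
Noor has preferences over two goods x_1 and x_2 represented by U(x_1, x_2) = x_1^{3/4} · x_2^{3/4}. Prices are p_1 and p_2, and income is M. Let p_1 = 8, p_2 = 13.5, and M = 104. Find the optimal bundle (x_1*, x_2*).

x_1* = 6.5, x_2* = 3.8519

The MRS is x_2/x_1. Set MRS = p_1/p_2.
So 0.75·p_2·x_2 = 0.75·p_1·x_1; combined with the budget, a share 0.5 of income goes to x_1.
Demand: x_1*(p_1,p_2,M) = 0.5·M/p_1 and x_2* = 0.5·M/p_2.
At p_1=8, p_2=13.5, M=104: x_1* = 0.5·104/8 = 6.5, x_2* = 3.8519.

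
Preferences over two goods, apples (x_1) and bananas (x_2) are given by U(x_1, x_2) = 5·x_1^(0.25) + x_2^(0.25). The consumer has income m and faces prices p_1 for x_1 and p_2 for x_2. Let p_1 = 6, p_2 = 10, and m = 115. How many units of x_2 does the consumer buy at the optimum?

x_2* = 1.0326

MU_x_1 ∝ 5·x_1^(-0.75), MU_x_2 ∝ x_2^(-0.75), so MRS = 5·(x_2/x_1)^(0.75) = p_1/p_2.
Hence x_2/x_1 = ((1/5)·p_1/p_2)^(1/(0.75)), i.e. raised to the 4/3 power.
With the ratio pinned down, the budget gives x_1* = m/(p_1 + p_2·(x_2/x_1)) and x_2* = (x_2/x_1)·x_1*.
Numerically x_2/x_1 = 0.059189, so x_1* = 115/(6 + 10·0.059189) = 17.4457 and x_2* = 0.059189·17.4457 = 1.0326.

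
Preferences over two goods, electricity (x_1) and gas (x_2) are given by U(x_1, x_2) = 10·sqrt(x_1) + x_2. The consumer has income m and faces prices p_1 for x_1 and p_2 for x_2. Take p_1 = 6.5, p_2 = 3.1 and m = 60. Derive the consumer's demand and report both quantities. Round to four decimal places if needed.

Thus x_1* = (5·p_2/p_1)² — independent of m — with the rest of income spent on x_2.
Plugging in: x_1* = (5·3.1/6.5)² = 5.6864, x_2* = 7.4318.

x_1* = 5.6864, x_2* = 7.4318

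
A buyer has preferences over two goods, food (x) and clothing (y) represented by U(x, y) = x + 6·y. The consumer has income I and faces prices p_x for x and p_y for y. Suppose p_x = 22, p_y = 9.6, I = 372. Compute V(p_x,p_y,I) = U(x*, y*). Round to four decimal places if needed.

Linear utility — the consumer picks whichever good has higher MU/price: 1/22 = 0.0455 vs 6/9.6 = 0.625.
y gives more utility per dollar, so spend all income on y: y* = I/p_y, x* = 0.
Numerically: x* = 0, y* = 38.75.
Utility at the optimum: U(0, 38.75) = 232.5.

V = 232.5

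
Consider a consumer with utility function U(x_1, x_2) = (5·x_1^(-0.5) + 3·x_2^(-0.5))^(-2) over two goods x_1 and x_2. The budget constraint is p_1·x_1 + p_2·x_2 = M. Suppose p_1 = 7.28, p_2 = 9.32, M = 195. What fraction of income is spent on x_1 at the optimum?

share on x_1 = 0.5642

MU_x_1 ∝ 5·x_1^(-1.5), MU_x_2 ∝ 3·x_2^(-1.5), so MRS = (5/3)·(x_2/x_1)^(1.5) = p_1/p_2.
Hence x_2/x_1 = ((3/5)·p_1/p_2)^(1/(1.5)), i.e. raised to the 2/3 power.
With the ratio pinned down, the budget gives x_1* = M/(p_1 + p_2·(x_2/x_1)) and x_2* = (x_2/x_1)·x_1*.
Numerically x_2/x_1 = 0.603362, so x_1* = 195/(7.28 + 9.32·0.603362) = 15.1124 and x_2* = 0.603362·15.1124 = 9.1182.
Expenditure on x_1: 7.28·15.1124 = 110.0181; share = 0.5642.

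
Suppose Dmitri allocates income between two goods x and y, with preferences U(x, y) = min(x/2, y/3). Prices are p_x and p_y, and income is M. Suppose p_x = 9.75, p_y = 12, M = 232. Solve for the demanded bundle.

x* = 8.3604, y* = 12.5405

Leontief preferences: the optimum is at the kink where x/2 = y/3, i.e. y = (3/2)·x.
Budget: p_x·x + p_y·(3/2)·x = M, so (2·p_x + 3·p_y)·x = 2·M.
Demand: x*(p_x,p_y,M) = 2·M/(2·p_x + 3·p_y), y* = 3·M/(2·p_x + 3·p_y).
Here 2·9.75 + 3·12 = 55.5, giving x* = 8.3604 and y* = 12.5405.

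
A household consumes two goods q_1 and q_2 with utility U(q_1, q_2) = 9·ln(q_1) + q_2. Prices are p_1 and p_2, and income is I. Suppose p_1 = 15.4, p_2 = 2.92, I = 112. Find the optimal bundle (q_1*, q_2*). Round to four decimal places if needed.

MU_q_1 = 9/q_1, MU_q_2 = 1. Tangency: 9/q_1 = p_1/p_2.
So q_1*(p_1,p_2) = 9·p_2/p_1, independent of income; and q_2* = (I − 9·p_2)/p_2.
At the given prices: q_1* = 9·2.92/15.4 = 1.7065, and q_2* = 29.3562.

q_1* = 1.7065, q_2* = 29.3562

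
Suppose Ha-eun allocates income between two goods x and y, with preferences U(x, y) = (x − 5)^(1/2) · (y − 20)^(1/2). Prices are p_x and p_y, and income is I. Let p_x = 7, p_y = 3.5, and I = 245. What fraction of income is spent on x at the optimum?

share on x = 0.4286

Let x' = x−5, y' = y−20. MRS = y'/x' = p_x/p_y.
Substituting into the budget: x* = 5 + 0.5·(I − 5·p_x − 20·p_y)/p_x, and y* = 20 + 0.5·(…)/p_y.
Discretionary income = 245 − 5·7 − 20·3.5 = 140; x* = 5 + 0.5·140/7 = 15; y* = 20 + 0.5·140/3.5 = 40.
Expenditure on x: 7·15 = 105; share = 0.4286.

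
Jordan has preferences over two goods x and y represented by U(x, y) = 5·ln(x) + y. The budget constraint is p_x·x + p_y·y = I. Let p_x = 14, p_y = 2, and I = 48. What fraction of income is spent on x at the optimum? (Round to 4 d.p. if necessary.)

Set MRS = p_x/p_y: (5/x)/1 = p_x/p_y.
So x*(p_x,p_y) = 5·p_y/p_x, independent of income; and y* = (I − 5·p_y)/p_y.
At the given prices: x* = 5·2/14 = 0.7143, and y* = 19.
Expenditure on x: 14·0.7143 = 10; share = 0.2083.

share on x = 0.2083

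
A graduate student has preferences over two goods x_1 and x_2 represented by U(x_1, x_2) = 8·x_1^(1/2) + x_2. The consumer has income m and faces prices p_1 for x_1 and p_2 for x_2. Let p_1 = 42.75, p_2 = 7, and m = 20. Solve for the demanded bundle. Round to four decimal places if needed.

Utility is quasi-linear in x_2; the FOC for x_1 is 4/√x_1 = p_1/p_2.
Thus x_1* = (4·p_2/p_1)² — independent of m — with the rest of income spent on x_2.
Plugging in: x_1* = (4·7/42.75)² = 0.429, x_2* = 0.2373.

x_1* = 0.429, x_2* = 0.2373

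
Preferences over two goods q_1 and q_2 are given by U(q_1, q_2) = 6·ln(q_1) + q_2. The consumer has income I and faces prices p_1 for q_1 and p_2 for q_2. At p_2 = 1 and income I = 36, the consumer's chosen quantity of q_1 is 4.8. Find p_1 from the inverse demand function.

Set MRS = p_1/p_2: (6/q_1)/1 = p_1/p_2.
So q_1*(p_1,p_2) = 6·p_2/p_1, independent of income; and q_2* = (I − 6·p_2)/p_2.
Set q_1* = 4.8 in the demand function and solve for p_1: p_1 = 1.25.

p_1 = 1.25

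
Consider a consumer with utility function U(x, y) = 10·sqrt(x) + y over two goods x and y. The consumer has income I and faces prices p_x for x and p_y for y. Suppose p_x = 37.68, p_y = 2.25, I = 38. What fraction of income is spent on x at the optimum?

Utility is quasi-linear in y; the FOC for x is 5/√x = p_x/p_y.
Solve: √x = 5·p_y/p_x, so x*(p_x,p_y) = (5·p_y/p_x)², and y* = (I − p_x·x*)/p_y.
Plugging in: x* = (5·2.25/37.68)² = 0.0891, y* = 15.3961.
Expenditure on x: 37.68·0.0891 = 3.3589; share = 0.0884.

share on x = 0.0884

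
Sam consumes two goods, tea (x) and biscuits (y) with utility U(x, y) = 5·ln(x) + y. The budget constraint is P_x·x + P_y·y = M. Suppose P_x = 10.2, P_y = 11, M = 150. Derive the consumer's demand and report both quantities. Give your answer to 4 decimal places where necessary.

Set MRS = P_x/P_y: (5/x)/1 = P_x/P_y.
So x*(P_x,P_y) = 5·P_y/P_x, independent of income; and y* = (M − 5·P_y)/P_y.
At the given prices: x* = 5·11/10.2 = 5.3922, and y* = 8.6364.

x* = 5.3922, y* = 8.6364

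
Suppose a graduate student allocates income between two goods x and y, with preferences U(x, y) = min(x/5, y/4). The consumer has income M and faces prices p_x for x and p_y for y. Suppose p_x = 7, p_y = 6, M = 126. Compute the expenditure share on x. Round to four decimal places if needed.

Leontief preferences: the optimum is at the kink where x/5 = y/4, i.e. y = (4/5)·x.
Budget: p_x·x + p_y·(4/5)·x = M, so (5·p_x + 4·p_y)·x = 5·M.
Demand: x*(p_x,p_y,M) = 5·M/(5·p_x + 4·p_y), y* = 4·M/(5·p_x + 4·p_y).
Here 5·7 + 4·6 = 59, giving x* = 10.678 and y* = 8.5424.
Expenditure on x: 7·10.678 = 74.7458; share = 0.5932.

share on x = 0.5932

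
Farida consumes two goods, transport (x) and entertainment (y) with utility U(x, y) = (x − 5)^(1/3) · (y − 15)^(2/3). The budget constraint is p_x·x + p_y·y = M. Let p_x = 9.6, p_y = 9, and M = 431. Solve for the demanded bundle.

Let x' = x−5, y' = y−15. MRS = (1/2)·y'/x' = p_x/p_y.
After buying the subsistence bundle (5, 15), a share 1/3 of the remaining income goes to x: x* = 5 + 1/3·(M − 5p_x − 15p_y)/p_x.
Discretionary income = 431 − 5·9.6 − 15·9 = 248; x* = 5 + 1/3·248/9.6 = 13.6111; y* = 15 + 2/3·248/9 = 33.3704.

x* = 13.6111, y* = 33.3704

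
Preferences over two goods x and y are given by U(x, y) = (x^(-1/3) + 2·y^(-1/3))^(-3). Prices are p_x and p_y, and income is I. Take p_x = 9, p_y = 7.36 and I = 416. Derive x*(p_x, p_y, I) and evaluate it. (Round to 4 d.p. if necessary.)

From the CES first-order condition, (1/2)·(y/x)^(4/3) = p_x/p_y.
Solve for the ratio: y/x = [2·p_x/p_y]^(0.75).
With the ratio pinned down, the budget gives x* = I/(p_x + p_y·(y/x)) and y* = (y/x)·x*.
Numerically y/x = 1.955672, so x* = 416/(9 + 7.36·1.955672) = 17.7825.

x* = 17.7825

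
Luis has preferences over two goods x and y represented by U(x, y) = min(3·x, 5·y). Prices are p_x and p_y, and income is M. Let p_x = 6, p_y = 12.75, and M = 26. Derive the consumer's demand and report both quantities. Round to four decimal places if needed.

With perfect complements, no substitution: consume in ratio x:y = 5:3.
Budget: p_x·x + p_y·(3/5)·x = M, so (5·p_x + 3·p_y)·x = 5·M.
Demand: x*(p_x,p_y,M) = 5·M/(5·p_x + 3·p_y), y* = 3·M/(5·p_x + 3·p_y).
Here 5·6 + 3·12.75 = 68.25, giving x* = 1.9048 and y* = 1.1429.

x* = 1.9048, y* = 1.1429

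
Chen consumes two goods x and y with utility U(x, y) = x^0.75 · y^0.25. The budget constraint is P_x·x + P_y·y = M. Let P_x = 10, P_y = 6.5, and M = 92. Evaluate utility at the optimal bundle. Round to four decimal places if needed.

V = 5.839

MU_x/MU_y = (0.75·y)/(0.25·x); tangency sets this equal to P_x/P_y.
Rearranging, P_y·y = (1/3)·P_x·x. Substituting into the budget gives P_x·x·(1 + (1/3)) = M.
Demand: x*(P_x,P_y,M) = 0.75·M/P_x and y* = 0.25·M/P_y.
At P_x=10, P_y=6.5, M=92: x* = 0.75·92/10 = 6.9, y* = 3.5385.
Utility at the optimum: U(6.9, 3.5385) = 5.839.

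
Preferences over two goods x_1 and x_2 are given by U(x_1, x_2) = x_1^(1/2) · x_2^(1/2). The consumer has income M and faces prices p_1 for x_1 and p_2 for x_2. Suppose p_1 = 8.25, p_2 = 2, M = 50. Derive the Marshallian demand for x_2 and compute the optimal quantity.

At p_1=8.25, p_2=2, M=50: x_2* = 0.5·50/2 = 12.5.

x_2* = 12.5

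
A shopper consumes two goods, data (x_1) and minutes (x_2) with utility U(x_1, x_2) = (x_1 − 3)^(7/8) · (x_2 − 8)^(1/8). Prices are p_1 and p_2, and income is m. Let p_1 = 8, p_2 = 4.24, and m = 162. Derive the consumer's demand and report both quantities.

MRS = 7·(x_2−8)/(x_1−3). Tangency with p_1/p_2 gives x_2−8 = (1/7)·(p_1/p_2)·(x_1−3).
Substituting into the budget: x_1* = 3 + 0.875·(m − 3·p_1 − 8·p_2)/p_1, and x_2* = 8 + 0.125·(…)/p_2.
Discretionary income = 162 − 3·8 − 8·4.24 = 104.08; x_1* = 3 + 0.875·104.08/8 = 14.3837; x_2* = 8 + 0.125·104.08/4.24 = 11.0684.

x_1* = 14.3837, x_2* = 11.0684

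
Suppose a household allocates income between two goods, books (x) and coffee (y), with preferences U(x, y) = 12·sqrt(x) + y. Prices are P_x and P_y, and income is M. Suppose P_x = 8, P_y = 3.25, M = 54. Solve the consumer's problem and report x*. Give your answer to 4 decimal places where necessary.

x* = 5.9414

Thus x* = (6·P_y/P_x)² — independent of M — with the rest of income spent on y.
Plugging in: x* = (6·3.25/8)² = 5.9414.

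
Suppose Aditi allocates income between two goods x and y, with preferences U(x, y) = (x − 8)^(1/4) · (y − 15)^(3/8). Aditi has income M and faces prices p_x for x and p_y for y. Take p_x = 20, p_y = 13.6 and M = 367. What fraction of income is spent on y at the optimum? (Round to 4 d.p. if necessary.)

share on y = 0.5608

After buying the subsistence bundle (8, 15), a share 0.4 of the remaining income goes to x: x* = 8 + 0.4·(M − 8p_x − 15p_y)/p_x.
Discretionary income = 367 − 8·20 − 15·13.6 = 3; x* = 8 + 0.4·3/20 = 8.06; y* = 15 + 0.6·3/13.6 = 15.1324.
Expenditure on y: 13.6·15.1324 = 205.8; share = 0.5608.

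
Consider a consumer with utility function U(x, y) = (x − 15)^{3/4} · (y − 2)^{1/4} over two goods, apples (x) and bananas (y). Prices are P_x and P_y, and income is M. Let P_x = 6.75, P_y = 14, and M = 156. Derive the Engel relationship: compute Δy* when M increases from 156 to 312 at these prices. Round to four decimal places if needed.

Discretionary income = 156 − 15·6.75 − 2·14 = 26.75; y* = 2 + 0.25·26.75/14 = 2.4777.
At M' = 312: y* = 5.2634. Change: 5.2634 − 2.4777 = 2.7857.

Δy* = 2.7857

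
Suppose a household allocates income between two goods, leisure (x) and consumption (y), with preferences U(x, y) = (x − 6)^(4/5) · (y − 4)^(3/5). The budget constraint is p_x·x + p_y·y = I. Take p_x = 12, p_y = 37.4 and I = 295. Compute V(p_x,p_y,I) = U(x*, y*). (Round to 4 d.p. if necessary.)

V = 2.453

Discretionary income = 295 − 6·12 − 4·37.4 = 73.4; x* = 6 + 4/7·73.4/12 = 9.4952; y* = 4 + 3/7·73.4/37.4 = 4.8411.
Utility at the optimum: U(9.4952, 4.8411) = 2.453.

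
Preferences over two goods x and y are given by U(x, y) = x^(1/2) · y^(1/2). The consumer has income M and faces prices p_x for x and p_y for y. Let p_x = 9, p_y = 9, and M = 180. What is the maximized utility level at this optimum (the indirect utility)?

V = 10

The MRS is y/x. Set MRS = p_x/p_y.
So 0.5·p_y·y = 0.5·p_x·x; combined with the budget, a share 0.5 of income goes to x.
Demand: x*(p_x,p_y,M) = 0.5·M/p_x and y* = 0.5·M/p_y.
At p_x=9, p_y=9, M=180: x* = 0.5·180/9 = 10, y* = 10.
Utility at the optimum: U(10, 10) = 10.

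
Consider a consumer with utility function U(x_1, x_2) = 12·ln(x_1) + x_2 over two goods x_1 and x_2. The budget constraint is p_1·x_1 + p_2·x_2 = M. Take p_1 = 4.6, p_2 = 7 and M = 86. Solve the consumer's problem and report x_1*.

Set MRS = p_1/p_2: (12/x_1)/1 = p_1/p_2.
So x_1*(p_1,p_2) = 12·p_2/p_1, independent of income; and x_2* = (M − 12·p_2)/p_2.
At the given prices: x_1* = 12·7/4.6 = 18.2609.

x_1* = 18.2609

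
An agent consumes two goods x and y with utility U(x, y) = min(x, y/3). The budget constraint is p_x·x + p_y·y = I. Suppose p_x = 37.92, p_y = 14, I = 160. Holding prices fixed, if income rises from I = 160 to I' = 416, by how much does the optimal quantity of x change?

With perfect complements, no substitution: consume in ratio x:y = 1:3.
Budget: p_x·x + p_y·3·x = I, so (p_x + 3·p_y)·x = I.
Demand: x*(p_x,p_y,I) = I/(p_x + 3·p_y), y* = 3·I/(p_x + 3·p_y).
Here 37.92 + 3·14 = 79.92, giving x* = 2.002.
At I' = 416: x* = 5.2052. Change: 5.2052 − 2.002 = 3.2032.

Δx* = 3.2032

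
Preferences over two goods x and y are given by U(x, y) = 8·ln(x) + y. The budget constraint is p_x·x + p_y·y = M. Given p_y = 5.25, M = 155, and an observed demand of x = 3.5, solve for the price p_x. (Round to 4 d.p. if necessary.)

Set MRS = p_x/p_y: (8/x)/1 = p_x/p_y.
So x*(p_x,p_y) = 8·p_y/p_x, independent of income; and y* = (M − 8·p_y)/p_y.
Set x* = 3.5 in the demand function and solve for p_x: p_x = 12.

p_x = 12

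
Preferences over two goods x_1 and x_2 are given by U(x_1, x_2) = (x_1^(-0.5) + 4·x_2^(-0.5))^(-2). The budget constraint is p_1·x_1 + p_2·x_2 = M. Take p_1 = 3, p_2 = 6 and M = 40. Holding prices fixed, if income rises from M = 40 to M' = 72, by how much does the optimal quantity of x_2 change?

Δx_2* = 4.0558

MU_x_1 ∝ x_1^(-1.5), MU_x_2 ∝ 4·x_2^(-1.5), so MRS = (1/4)·(x_2/x_1)^(1.5) = p_1/p_2.
Solve for the ratio: x_2/x_1 = [4·p_1/p_2]^(2/3).
With the ratio pinned down, the budget gives x_1* = M/(p_1 + p_2·(x_2/x_1)) and x_2* = (x_2/x_1)·x_1*.
Numerically x_2/x_1 = 1.587401, so x_1* = 40/(3 + 6·1.587401) = 3.1938 and x_2* = 1.587401·3.1938 = 5.0698.
At M' = 72: x_2* = 9.1256. Change: 9.1256 − 5.0698 = 4.0558.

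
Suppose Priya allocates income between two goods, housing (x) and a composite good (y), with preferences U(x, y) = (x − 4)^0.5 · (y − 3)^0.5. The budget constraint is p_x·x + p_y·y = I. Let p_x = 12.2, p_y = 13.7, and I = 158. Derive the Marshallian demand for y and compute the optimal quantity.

y* = 5.4854

Let x' = x−4, y' = y−3. MRS = y'/x' = p_x/p_y.
After buying the subsistence bundle (4, 3), a share 0.5 of the remaining income goes to x: x* = 4 + 0.5·(I − 4p_x − 3p_y)/p_x.
Discretionary income = 158 − 4·12.2 − 3·13.7 = 68.1; y* = 3 + 0.5·68.1/13.7 = 5.4854.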